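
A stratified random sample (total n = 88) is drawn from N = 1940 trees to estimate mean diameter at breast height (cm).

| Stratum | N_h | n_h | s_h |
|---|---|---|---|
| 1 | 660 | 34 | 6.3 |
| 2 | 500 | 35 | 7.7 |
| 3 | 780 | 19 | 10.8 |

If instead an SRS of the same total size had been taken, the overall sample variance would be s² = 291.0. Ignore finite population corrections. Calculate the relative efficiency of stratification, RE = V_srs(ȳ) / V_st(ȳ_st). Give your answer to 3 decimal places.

V̂(ȳ_st) = Σ W_h² s_h²/n_h, with W_h = N_h/N and N = 1940:
  stratum 1: (660/1940)²·6.3²/34 = 0.13511
  stratum 2: (500/1940)²·7.7²/35 = 0.112525
  stratum 3: (780/1940)²·10.8²/19 = 0.992384
V_st = 1.24002
V_srs = s²/n = 291.0/88 = 3.30682
Relative efficiency = V_srs / V_st = 3.30682/1.24002 = 2.6667

RE ≈ 2.667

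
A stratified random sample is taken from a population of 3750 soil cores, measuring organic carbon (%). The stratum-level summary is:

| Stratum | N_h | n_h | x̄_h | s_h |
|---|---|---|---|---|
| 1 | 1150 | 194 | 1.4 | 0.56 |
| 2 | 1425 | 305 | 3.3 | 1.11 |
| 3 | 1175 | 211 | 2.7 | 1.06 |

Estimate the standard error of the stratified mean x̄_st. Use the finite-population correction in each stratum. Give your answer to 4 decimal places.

V̂(x̄_st) = Σ W_h² (1 − n_h/N_h) s_h²/n_h, with W_h = N_h/N and N = 3750:
  stratum 1: (1150/3750)²·(1 − 194/1150)·0.56²/194 = 0.000126377
  stratum 2: (1425/3750)²·(1 − 305/1425)·1.11²/305 = 0.000458476
  stratum 3: (1175/3750)²·(1 − 211/1175)·1.06²/211 = 0.000428925
V̂(x̄_st) = 0.00101378
SE(x̄_st) = √0.00101378 = 0.0318399

SE(x̄_st) ≈ 0.0318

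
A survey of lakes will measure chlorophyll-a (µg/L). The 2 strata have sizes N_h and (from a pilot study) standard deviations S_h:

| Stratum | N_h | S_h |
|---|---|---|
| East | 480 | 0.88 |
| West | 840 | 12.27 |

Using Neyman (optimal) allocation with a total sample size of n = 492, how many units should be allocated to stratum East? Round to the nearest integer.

Neyman allocation: n_h = n · N_h S_h / Σ N_i S_i, with n = 492.
  stratum East: N_h·S_h = 480·0.88 = 422.40
  stratum West: N_h·S_h = 840·12.27 = 10306.80
Σ N_h S_h = 10729.20
n for stratum East = 492·422.40/10729.20 = 19.370 → 19

19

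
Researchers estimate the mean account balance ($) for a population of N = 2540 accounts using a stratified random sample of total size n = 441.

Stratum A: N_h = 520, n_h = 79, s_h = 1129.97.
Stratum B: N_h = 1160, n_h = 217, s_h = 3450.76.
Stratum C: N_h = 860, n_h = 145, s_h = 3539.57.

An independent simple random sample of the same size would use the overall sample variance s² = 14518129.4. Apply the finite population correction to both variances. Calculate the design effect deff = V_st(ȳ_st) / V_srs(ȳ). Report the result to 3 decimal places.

V̂(ȳ_st) = Σ W_h² (1 − n_h/N_h) s_h²/n_h, with W_h = N_h/N and N = 2540:
  stratum A: (520/2540)²·(1 − 79/520)·1129.97²/79 = 574.488
  stratum B: (1160/2540)²·(1 − 217/1160)·3450.76²/217 = 9304.05
  stratum C: (860/2540)²·(1 − 145/860)·3539.57²/145 = 8235.12
V_st = 18113.7
V_srs = (1 − 441/2540)·14518129.4/441 = 27205.1
deff = V_st / V_srs = 18113.7/27205.1 = 0.6658

deff ≈ 0.666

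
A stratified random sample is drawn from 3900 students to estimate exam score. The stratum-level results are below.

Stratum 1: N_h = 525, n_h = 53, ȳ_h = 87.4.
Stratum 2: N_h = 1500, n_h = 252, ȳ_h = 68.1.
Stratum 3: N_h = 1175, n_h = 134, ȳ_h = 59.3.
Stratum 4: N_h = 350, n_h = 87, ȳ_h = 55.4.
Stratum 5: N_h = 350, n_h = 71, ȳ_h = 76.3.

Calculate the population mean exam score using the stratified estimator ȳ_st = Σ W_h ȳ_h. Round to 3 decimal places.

ȳ_st ≈ 67.643

N = Σ N_h = 3900. Stratum weights W_h = N_h/N.
ȳ_st = (525·87.4 + 1500·68.1 + 1175·59.3 + 350·55.4 + 350·76.3) / 3900 = 67.64295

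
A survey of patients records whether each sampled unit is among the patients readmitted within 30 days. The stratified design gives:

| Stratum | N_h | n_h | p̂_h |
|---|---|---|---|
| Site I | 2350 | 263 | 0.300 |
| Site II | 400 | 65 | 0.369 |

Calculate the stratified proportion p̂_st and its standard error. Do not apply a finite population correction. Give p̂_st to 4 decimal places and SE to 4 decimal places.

N = 2750; stratum weights W_h = N_h/N.
p̂_st = Σ W_h p̂_h = (2350·0.300 + 400·0.369)/2750 = 0.31004
V̂(p̂_st) = Σ W_h² p̂_h(1−p̂_h)/(n_h−1):
  stratum Site I: (2350/2750)²·0.300·0.700/262 = 0.000585313
  stratum Site II: (400/2750)²·0.369·0.631/64 = 7.69716e-05
V̂(p̂_st) = 0.000662285; SE = √V̂ = 0.0257349

p̂_st ≈ 0.3100, SE ≈ 0.0257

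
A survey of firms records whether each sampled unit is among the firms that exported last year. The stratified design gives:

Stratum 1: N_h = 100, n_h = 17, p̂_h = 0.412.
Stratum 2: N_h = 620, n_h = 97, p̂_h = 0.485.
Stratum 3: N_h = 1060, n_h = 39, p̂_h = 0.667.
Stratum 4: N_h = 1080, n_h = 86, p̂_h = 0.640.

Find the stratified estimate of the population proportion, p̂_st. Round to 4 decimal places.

p̂_st ≈ 0.6084

N = 2860; stratum weights W_h = N_h/N.
p̂_st = Σ W_h p̂_h = (100·0.412 + 620·0.485 + 1060·0.667 + 1080·0.640)/2860 = 0.60843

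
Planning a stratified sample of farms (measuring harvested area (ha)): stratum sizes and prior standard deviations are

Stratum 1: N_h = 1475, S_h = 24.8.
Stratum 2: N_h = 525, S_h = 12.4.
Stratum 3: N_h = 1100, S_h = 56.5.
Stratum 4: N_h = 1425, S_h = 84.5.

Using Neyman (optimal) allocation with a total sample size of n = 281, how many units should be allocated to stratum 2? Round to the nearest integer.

Neyman allocation: n_h = n · N_h S_h / Σ N_i S_i, with n = 281.
  stratum 1: N_h·S_h = 1475·24.8 = 36580.00
  stratum 2: N_h·S_h = 525·12.4 = 6510.00
  stratum 3: N_h·S_h = 1100·56.5 = 62150.00
  stratum 4: N_h·S_h = 1425·84.5 = 120412.50
Σ N_h S_h = 225652.50
n for stratum 2 = 281·6510.00/225652.50 = 8.107 → 8

8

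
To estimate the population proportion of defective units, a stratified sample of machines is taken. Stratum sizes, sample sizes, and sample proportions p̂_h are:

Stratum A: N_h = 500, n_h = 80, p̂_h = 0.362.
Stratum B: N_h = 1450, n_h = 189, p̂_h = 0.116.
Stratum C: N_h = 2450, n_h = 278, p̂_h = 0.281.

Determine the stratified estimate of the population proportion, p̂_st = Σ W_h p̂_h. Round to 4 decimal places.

p̂_st ≈ 0.2358

N = 4400; stratum weights W_h = N_h/N.
p̂_st = Σ W_h p̂_h = (500·0.362 + 1450·0.116 + 2450·0.281)/4400 = 0.23583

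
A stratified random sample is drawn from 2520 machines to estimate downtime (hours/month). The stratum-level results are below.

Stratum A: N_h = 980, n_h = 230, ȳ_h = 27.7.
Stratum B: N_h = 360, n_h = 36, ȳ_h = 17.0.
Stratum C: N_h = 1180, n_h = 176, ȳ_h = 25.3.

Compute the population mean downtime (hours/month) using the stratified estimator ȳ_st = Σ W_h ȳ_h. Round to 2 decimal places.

N = Σ N_h = 2520. Stratum weights W_h = N_h/N.
ȳ_st = (980·27.7 + 360·17.0 + 1180·25.3) / 2520 = 25.0476

ȳ_st ≈ 25.05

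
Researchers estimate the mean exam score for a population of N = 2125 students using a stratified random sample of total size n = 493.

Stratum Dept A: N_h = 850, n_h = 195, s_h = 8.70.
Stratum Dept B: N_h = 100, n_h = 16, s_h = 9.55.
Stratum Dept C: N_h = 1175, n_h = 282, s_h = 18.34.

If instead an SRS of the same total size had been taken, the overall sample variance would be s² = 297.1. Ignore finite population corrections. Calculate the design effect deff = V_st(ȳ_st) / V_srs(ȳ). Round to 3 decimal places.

V̂(ȳ_st) = Σ W_h² s_h²/n_h, with W_h = N_h/N and N = 2125:
  stratum Dept A: (850/2125)²·8.70²/195 = 0.0621046
  stratum Dept B: (100/2125)²·9.55²/16 = 0.0126232
  stratum Dept C: (1175/2125)²·18.34²/282 = 0.364676
V_st = 0.439404
V_srs = s²/n = 297.1/493 = 0.602637
deff = V_st / V_srs = 0.439404/0.602637 = 0.7291

deff ≈ 0.729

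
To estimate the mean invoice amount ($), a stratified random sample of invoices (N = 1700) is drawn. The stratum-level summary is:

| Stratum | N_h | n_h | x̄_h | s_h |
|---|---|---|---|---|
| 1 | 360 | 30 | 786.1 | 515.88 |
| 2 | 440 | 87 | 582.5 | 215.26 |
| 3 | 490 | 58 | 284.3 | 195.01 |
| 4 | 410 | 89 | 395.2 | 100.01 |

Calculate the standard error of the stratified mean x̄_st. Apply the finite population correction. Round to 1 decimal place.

SE(x̄_st) ≈ 21.1

V̂(x̄_st) = Σ W_h² (1 − n_h/N_h) s_h²/n_h, with W_h = N_h/N and N = 1700:
  stratum 1: (360/1700)²·(1 − 30/360)·515.88²/30 = 364.666
  stratum 2: (440/1700)²·(1 − 87/440)·215.26²/87 = 28.6244
  stratum 3: (490/1700)²·(1 − 58/490)·195.01²/58 = 48.025
  stratum 4: (410/1700)²·(1 − 89/410)·100.01²/89 = 5.11785
V̂(x̄_st) = 446.433
SE(x̄_st) = √446.433 = 21.129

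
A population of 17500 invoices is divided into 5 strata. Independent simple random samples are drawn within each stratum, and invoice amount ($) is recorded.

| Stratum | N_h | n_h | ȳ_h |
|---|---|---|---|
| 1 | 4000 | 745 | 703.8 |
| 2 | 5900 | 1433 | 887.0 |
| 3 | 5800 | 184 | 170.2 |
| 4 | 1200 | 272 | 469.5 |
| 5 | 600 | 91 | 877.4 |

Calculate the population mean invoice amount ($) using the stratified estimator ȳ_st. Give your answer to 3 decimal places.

N = Σ N_h = 17500. Stratum weights W_h = N_h/N.
ȳ_st = (4000·703.8 + 5900·887.0 + 5800·170.2 + 1200·469.5 + 600·877.4) / 17500 = 578.60000

ȳ_st ≈ 578.600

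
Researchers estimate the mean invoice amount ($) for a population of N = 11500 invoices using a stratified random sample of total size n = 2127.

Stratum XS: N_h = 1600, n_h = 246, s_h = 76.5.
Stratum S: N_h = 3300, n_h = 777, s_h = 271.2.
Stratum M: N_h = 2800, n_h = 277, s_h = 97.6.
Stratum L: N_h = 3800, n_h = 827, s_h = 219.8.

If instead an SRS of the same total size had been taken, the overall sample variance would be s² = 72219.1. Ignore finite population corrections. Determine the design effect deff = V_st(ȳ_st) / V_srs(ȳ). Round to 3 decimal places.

deff ≈ 0.491

V̂(ȳ_st) = Σ W_h² s_h²/n_h, with W_h = N_h/N and N = 11500:
  stratum XS: (1600/11500)²·76.5²/246 = 0.460503
  stratum S: (3300/11500)²·271.2²/777 = 7.79454
  stratum M: (2800/11500)²·97.6²/277 = 2.03864
  stratum L: (3800/11500)²·219.8²/827 = 6.37854
V_st = 16.6722
V_srs = s²/n = 72219.1/2127 = 33.9535
deff = V_st / V_srs = 16.6722/33.9535 = 0.4910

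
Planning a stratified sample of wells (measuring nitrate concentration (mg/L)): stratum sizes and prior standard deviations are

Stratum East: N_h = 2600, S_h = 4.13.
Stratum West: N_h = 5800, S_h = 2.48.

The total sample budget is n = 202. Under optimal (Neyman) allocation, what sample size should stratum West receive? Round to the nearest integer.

116

Neyman allocation: n_h = n · N_h S_h / Σ N_i S_i, with n = 202.
  stratum East: N_h·S_h = 2600·4.13 = 10738.00
  stratum West: N_h·S_h = 5800·2.48 = 14384.00
Σ N_h S_h = 25122.00
n for stratum West = 202·14384.00/25122.00 = 115.658 → 116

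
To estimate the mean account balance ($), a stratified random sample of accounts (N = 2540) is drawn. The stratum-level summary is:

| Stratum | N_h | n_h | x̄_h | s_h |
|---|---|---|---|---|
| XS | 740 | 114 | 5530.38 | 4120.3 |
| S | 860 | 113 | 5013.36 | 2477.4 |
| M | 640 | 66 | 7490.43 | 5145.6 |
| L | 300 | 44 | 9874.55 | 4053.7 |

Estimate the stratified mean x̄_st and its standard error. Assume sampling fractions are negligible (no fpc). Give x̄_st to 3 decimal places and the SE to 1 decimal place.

x̄_st ≈ 6362.288, SE ≈ 222.6

x̄_st = Σ W_h x̄_h = (740·5530.38 + 860·5013.36 + 640·7490.43 + 300·9874.55)/2540 = 6362.28780
V̂(x̄_st) = Σ W_h² s_h²/n_h, with W_h = N_h/N and N = 2540:
  stratum XS: (740/2540)²·4120.3²/114 = 12640.1
  stratum S: (860/2540)²·2477.4²/113 = 6226.49
  stratum M: (640/2540)²·5145.6²/66 = 25469.5
  stratum L: (300/2540)²·4053.7²/44 = 5209.85
V̂(x̄_st) = 49545.9
SE(x̄_st) = √49545.9 = 222.589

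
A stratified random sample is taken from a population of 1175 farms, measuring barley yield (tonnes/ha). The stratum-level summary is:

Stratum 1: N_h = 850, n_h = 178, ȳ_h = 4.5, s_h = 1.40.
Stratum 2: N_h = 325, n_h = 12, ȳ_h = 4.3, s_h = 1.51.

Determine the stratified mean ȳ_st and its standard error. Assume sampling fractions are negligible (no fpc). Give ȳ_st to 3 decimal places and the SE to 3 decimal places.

ȳ_st ≈ 4.445, SE ≈ 0.142

ȳ_st = Σ W_h ȳ_h = (850·4.5 + 325·4.3)/1175 = 4.44468
V̂(ȳ_st) = Σ W_h² s_h²/n_h, with W_h = N_h/N and N = 1175:
  stratum 1: (850/1175)²·1.40²/178 = 0.00576233
  stratum 2: (325/1175)²·1.51²/12 = 0.0145366
V̂(ȳ_st) = 0.020299
SE(ȳ_st) = √0.020299 = 0.142474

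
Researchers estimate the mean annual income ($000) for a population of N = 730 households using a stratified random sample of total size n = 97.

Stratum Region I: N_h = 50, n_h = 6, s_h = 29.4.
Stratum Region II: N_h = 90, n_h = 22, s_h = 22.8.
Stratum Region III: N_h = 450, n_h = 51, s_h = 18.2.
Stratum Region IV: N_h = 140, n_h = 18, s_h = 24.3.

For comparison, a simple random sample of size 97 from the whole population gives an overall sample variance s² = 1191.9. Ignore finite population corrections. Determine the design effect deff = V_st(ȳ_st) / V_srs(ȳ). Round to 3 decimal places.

V̂(ȳ_st) = Σ W_h² s_h²/n_h, with W_h = N_h/N and N = 730:
  stratum Region I: (50/730)²·29.4²/6 = 0.67583
  stratum Region II: (90/730)²·22.8²/22 = 0.359159
  stratum Region III: (450/730)²·18.2²/51 = 2.46804
  stratum Region IV: (140/730)²·24.3²/18 = 1.20656
V_st = 4.70959
V_srs = s²/n = 1191.9/97 = 12.2876
deff = V_st / V_srs = 4.70959/12.2876 = 0.3833

deff ≈ 0.383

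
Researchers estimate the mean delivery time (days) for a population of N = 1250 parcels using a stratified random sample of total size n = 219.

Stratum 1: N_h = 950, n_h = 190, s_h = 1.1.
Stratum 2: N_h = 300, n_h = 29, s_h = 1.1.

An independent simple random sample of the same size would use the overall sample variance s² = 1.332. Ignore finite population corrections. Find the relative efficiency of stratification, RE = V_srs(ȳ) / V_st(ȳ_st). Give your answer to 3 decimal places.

V̂(ȳ_st) = Σ W_h² s_h²/n_h, with W_h = N_h/N and N = 1250:
  stratum 1: (950/1250)²·1.1²/190 = 0.0036784
  stratum 2: (300/1250)²·1.1²/29 = 0.00240331
V_st = 0.00608171
V_srs = s²/n = 1.332/219 = 0.00608219
Relative efficiency = V_srs / V_st = 0.00608219/0.00608171 = 1.0001

RE ≈ 1.000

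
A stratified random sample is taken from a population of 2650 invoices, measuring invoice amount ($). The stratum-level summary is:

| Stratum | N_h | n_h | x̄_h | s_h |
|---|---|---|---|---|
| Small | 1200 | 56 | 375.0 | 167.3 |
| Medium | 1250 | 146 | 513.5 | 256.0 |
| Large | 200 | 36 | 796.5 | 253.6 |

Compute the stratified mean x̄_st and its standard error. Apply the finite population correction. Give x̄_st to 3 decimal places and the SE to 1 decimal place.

x̄_st = Σ W_h x̄_h = (1200·375.0 + 1250·513.5 + 200·796.5)/2650 = 472.14151
V̂(x̄_st) = Σ W_h² (1 − n_h/N_h) s_h²/n_h, with W_h = N_h/N and N = 2650:
  stratum Small: (1200/2650)²·(1 − 56/1200)·167.3²/56 = 97.7056
  stratum Medium: (1250/2650)²·(1 − 146/1250)·256.0²/146 = 88.2093
  stratum Large: (200/2650)²·(1 − 36/200)·253.6²/36 = 8.34407
V̂(x̄_st) = 194.259
SE(x̄_st) = √194.259 = 13.9377

x̄_st ≈ 472.142, SE ≈ 13.9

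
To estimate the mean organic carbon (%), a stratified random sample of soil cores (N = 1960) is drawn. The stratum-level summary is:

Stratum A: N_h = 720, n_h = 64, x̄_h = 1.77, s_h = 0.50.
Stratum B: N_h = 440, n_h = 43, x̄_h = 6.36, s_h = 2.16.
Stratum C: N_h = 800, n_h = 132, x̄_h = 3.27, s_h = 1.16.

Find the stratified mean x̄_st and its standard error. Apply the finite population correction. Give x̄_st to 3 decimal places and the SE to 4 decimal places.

x̄_st = Σ W_h x̄_h = (720·1.77 + 440·6.36 + 800·3.27)/1960 = 3.41265
V̂(x̄_st) = Σ W_h² (1 − n_h/N_h) s_h²/n_h, with W_h = N_h/N and N = 1960:
  stratum A: (720/1960)²·(1 − 64/720)·0.50²/64 = 0.000480269
  stratum B: (440/1960)²·(1 − 43/440)·2.16²/43 = 0.00493367
  stratum C: (800/1960)²·(1 − 132/800)·1.16²/132 = 0.00141807
V̂(x̄_st) = 0.006832
SE(x̄_st) = √0.006832 = 0.0826559

x̄_st ≈ 3.413, SE ≈ 0.0827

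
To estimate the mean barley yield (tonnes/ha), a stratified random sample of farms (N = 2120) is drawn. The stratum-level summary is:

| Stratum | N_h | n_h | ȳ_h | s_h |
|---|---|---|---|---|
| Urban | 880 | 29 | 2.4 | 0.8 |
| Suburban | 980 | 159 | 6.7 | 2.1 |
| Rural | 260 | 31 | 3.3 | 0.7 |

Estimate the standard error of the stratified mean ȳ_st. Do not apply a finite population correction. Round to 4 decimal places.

SE(ȳ_st) ≈ 0.0998

V̂(ȳ_st) = Σ W_h² s_h²/n_h, with W_h = N_h/N and N = 2120:
  stratum Urban: (880/2120)²·0.8²/29 = 0.00380256
  stratum Suburban: (980/2120)²·2.1²/159 = 0.00592682
  stratum Rural: (260/2120)²·0.7²/31 = 0.000237744
V̂(ȳ_st) = 0.00996712
SE(ȳ_st) = √0.00996712 = 0.0998355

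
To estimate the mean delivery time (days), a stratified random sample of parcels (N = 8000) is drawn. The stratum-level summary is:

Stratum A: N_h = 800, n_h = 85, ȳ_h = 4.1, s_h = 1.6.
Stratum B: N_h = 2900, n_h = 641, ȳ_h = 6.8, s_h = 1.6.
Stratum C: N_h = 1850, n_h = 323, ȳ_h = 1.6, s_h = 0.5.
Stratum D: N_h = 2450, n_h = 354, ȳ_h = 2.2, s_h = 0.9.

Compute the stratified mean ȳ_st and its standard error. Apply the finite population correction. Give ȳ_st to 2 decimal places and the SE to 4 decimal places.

ȳ_st = Σ W_h ȳ_h = (800·4.1 + 2900·6.8 + 1850·1.6 + 2450·2.2)/8000 = 3.91875
V̂(ȳ_st) = Σ W_h² (1 − n_h/N_h) s_h²/n_h, with W_h = N_h/N and N = 8000:
  stratum A: (800/8000)²·(1 − 85/800)·1.6²/85 = 0.000269176
  stratum B: (2900/8000)²·(1 − 641/2900)·1.6²/641 = 0.000408805
  stratum C: (1850/8000)²·(1 − 323/1850)·0.5²/323 = 3.4164e-05
  stratum D: (2450/8000)²·(1 − 354/2450)·0.9²/354 = 0.000183594
V̂(ȳ_st) = 0.00089574
SE(ȳ_st) = √0.00089574 = 0.0299289

ȳ_st ≈ 3.92, SE ≈ 0.0299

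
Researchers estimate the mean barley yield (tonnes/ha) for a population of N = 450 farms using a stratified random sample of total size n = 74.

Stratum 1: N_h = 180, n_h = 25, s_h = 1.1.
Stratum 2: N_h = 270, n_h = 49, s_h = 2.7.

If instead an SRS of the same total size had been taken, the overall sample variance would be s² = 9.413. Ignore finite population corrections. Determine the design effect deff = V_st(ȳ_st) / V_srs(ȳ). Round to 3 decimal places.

deff ≈ 0.482

V̂(ȳ_st) = Σ W_h² s_h²/n_h, with W_h = N_h/N and N = 450:
  stratum 1: (180/450)²·1.1²/25 = 0.007744
  stratum 2: (270/450)²·2.7²/49 = 0.0535592
V_st = 0.0613032
V_srs = s²/n = 9.413/74 = 0.127203
deff = V_st / V_srs = 0.0613032/0.127203 = 0.4819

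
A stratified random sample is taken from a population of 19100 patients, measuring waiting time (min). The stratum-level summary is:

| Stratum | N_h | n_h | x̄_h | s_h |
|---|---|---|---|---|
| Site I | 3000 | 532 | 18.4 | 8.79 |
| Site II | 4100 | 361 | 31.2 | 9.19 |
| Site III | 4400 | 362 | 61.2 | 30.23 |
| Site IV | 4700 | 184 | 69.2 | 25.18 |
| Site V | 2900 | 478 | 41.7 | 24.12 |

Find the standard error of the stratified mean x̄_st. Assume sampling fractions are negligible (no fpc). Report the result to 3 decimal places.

V̂(x̄_st) = Σ W_h² s_h²/n_h, with W_h = N_h/N and N = 19100:
  stratum Site I: (3000/19100)²·8.79²/532 = 0.00358296
  stratum Site II: (4100/19100)²·9.19²/361 = 0.0107801
  stratum Site III: (4400/19100)²·30.23²/362 = 0.13397
  stratum Site IV: (4700/19100)²·25.18²/184 = 0.208652
  stratum Site V: (2900/19100)²·24.12²/478 = 0.028058
V̂(x̄_st) = 0.385043
SE(x̄_st) = √0.385043 = 0.620518

SE(x̄_st) ≈ 0.621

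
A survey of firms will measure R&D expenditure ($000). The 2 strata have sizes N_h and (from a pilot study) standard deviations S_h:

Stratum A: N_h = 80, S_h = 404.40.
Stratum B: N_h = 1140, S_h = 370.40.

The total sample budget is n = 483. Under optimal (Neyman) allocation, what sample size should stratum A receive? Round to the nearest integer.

34

Neyman allocation: n_h = n · N_h S_h / Σ N_i S_i, with n = 483.
  stratum A: N_h·S_h = 80·404.40 = 32352.00
  stratum B: N_h·S_h = 1140·370.40 = 422256.00
Σ N_h S_h = 454608.00
n for stratum A = 483·32352.00/454608.00 = 34.373 → 34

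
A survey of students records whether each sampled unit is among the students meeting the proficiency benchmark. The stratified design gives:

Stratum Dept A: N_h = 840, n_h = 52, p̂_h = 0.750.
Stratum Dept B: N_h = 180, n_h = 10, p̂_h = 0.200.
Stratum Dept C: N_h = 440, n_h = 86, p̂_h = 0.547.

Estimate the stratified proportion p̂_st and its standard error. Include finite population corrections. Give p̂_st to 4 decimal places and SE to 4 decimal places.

N = 1460; stratum weights W_h = N_h/N.
p̂_st = Σ W_h p̂_h = (840·0.750 + 180·0.200 + 440·0.547)/1460 = 0.62101
V̂(p̂_st) = Σ W_h² (1 − n_h/N_h) p̂_h(1−p̂_h)/(n_h−1):
  stratum Dept A: (840/1460)²·(1 − 52/840)·0.750·0.250/51 = 0.00114164
  stratum Dept B: (180/1460)²·(1 − 10/180)·0.200·0.800/9 = 0.000255207
  stratum Dept C: (440/1460)²·(1 − 86/440)·0.547·0.453/85 = 0.000213018
V̂(p̂_st) = 0.00160987; SE = √V̂ = 0.0401232

p̂_st ≈ 0.6210, SE ≈ 0.0401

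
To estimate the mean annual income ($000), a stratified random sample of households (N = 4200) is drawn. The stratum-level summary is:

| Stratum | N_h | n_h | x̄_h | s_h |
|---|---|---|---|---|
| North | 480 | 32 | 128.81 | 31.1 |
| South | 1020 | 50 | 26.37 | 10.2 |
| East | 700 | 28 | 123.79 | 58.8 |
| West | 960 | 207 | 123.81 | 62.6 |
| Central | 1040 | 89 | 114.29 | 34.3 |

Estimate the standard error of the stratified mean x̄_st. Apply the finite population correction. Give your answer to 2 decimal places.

SE(x̄_st) ≈ 2.30

V̂(x̄_st) = Σ W_h² (1 − n_h/N_h) s_h²/n_h, with W_h = N_h/N and N = 4200:
  stratum North: (480/4200)²·(1 − 32/480)·31.1²/32 = 0.368461
  stratum South: (1020/4200)²·(1 − 50/1020)·10.2²/50 = 0.116709
  stratum East: (700/4200)²·(1 − 28/700)·58.8²/28 = 3.2928
  stratum West: (960/4200)²·(1 − 207/960)·62.6²/207 = 0.775793
  stratum Central: (1040/4200)²·(1 − 89/1040)·34.3²/89 = 0.741163
V̂(x̄_st) = 5.29493
SE(x̄_st) = √5.29493 = 2.30107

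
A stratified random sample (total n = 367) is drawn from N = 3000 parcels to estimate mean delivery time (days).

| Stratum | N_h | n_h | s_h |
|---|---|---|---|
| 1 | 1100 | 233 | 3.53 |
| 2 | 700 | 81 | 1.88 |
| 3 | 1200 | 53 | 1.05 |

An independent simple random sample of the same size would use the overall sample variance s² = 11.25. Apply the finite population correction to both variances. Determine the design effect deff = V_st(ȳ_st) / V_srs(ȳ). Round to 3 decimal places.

V̂(ȳ_st) = Σ W_h² (1 − n_h/N_h) s_h²/n_h, with W_h = N_h/N and N = 3000:
  stratum 1: (1100/3000)²·(1 − 233/1100)·3.53²/233 = 0.00566712
  stratum 2: (700/3000)²·(1 − 81/700)·1.88²/81 = 0.00210076
  stratum 3: (1200/3000)²·(1 − 53/1200)·1.05²/53 = 0.0031813
V_st = 0.0109492
V_srs = (1 − 367/3000)·11.25/367 = 0.026904
deff = V_st / V_srs = 0.0109492/0.026904 = 0.4070

deff ≈ 0.407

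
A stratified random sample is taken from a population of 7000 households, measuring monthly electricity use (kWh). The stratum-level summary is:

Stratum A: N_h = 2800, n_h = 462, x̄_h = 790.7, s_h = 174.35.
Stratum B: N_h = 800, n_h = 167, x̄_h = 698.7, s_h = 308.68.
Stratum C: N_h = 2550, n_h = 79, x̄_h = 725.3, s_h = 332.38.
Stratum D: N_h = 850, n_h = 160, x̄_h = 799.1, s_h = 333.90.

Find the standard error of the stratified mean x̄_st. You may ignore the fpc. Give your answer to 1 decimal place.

V̂(x̄_st) = Σ W_h² s_h²/n_h, with W_h = N_h/N and N = 7000:
  stratum A: (2800/7000)²·174.35²/462 = 10.5274
  stratum B: (800/7000)²·308.68²/167 = 7.4522
  stratum C: (2550/7000)²·332.38²/79 = 185.578
  stratum D: (850/7000)²·333.90²/160 = 10.2744
V̂(x̄_st) = 213.832
SE(x̄_st) = √213.832 = 14.623

SE(x̄_st) ≈ 14.6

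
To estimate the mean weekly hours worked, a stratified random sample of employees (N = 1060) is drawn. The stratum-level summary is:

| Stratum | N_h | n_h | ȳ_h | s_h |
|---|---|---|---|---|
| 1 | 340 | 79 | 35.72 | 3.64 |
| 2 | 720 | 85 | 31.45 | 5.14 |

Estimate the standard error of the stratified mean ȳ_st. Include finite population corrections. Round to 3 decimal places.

V̂(ȳ_st) = Σ W_h² (1 − n_h/N_h) s_h²/n_h, with W_h = N_h/N and N = 1060:
  stratum 1: (340/1060)²·(1 − 79/340)·3.64²/79 = 0.013246
  stratum 2: (720/1060)²·(1 − 85/720)·5.14²/85 = 0.126474
V̂(ȳ_st) = 0.13972
SE(ȳ_st) = √0.13972 = 0.373792

SE(ȳ_st) ≈ 0.374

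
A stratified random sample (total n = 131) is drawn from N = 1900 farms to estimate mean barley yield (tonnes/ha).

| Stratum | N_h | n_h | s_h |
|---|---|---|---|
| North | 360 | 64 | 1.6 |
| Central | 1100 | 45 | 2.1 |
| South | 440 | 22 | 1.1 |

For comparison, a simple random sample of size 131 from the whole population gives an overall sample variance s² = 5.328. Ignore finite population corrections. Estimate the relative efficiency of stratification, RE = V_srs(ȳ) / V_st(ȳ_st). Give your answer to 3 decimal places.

V̂(ȳ_st) = Σ W_h² s_h²/n_h, with W_h = N_h/N and N = 1900:
  stratum North: (360/1900)²·1.6²/64 = 0.00143601
  stratum Central: (1100/1900)²·2.1²/45 = 0.0328476
  stratum South: (440/1900)²·1.1²/22 = 0.00294958
V_st = 0.0372332
V_srs = s²/n = 5.328/131 = 0.0406718
Relative efficiency = V_srs / V_st = 0.0406718/0.0372332 = 1.0924

RE ≈ 1.092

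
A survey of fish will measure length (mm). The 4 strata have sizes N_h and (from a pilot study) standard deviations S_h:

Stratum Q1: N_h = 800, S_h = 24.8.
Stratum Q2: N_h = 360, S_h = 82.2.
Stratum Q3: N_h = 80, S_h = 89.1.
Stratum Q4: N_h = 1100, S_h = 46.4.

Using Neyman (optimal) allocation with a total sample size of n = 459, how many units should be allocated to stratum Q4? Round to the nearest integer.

Neyman allocation: n_h = n · N_h S_h / Σ N_i S_i, with n = 459.
  stratum Q1: N_h·S_h = 800·24.8 = 19840.00
  stratum Q2: N_h·S_h = 360·82.2 = 29592.00
  stratum Q3: N_h·S_h = 80·89.1 = 7128.00
  stratum Q4: N_h·S_h = 1100·46.4 = 51040.00
Σ N_h S_h = 107600.00
n for stratum Q4 = 459·51040.00/107600.00 = 217.726 → 218

218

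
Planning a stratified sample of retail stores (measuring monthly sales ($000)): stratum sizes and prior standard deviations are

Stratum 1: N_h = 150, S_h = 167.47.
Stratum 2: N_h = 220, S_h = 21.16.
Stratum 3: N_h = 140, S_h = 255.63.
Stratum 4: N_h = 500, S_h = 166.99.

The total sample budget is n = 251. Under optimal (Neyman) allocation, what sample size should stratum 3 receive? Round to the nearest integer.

Neyman allocation: n_h = n · N_h S_h / Σ N_i S_i, with n = 251.
  stratum 1: N_h·S_h = 150·167.47 = 25120.50
  stratum 2: N_h·S_h = 220·21.16 = 4655.20
  stratum 3: N_h·S_h = 140·255.63 = 35788.20
  stratum 4: N_h·S_h = 500·166.99 = 83495.00
Σ N_h S_h = 149058.90
n for stratum 3 = 251·35788.20/149058.90 = 60.264 → 60

60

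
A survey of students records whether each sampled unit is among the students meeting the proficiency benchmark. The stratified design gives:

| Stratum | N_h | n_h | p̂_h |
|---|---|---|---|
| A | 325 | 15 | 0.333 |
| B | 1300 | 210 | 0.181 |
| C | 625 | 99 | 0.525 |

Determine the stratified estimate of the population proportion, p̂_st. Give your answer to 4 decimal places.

p̂_st ≈ 0.2985

N = 2250; stratum weights W_h = N_h/N.
p̂_st = Σ W_h p̂_h = (325·0.333 + 1300·0.181 + 625·0.525)/2250 = 0.29851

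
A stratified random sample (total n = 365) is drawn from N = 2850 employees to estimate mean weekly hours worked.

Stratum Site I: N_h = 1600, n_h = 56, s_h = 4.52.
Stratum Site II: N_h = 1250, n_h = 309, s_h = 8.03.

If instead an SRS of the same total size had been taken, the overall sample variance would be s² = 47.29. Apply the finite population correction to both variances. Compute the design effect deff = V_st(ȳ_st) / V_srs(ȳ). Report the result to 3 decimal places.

V̂(ȳ_st) = Σ W_h² (1 − n_h/N_h) s_h²/n_h, with W_h = N_h/N and N = 2850:
  stratum Site I: (1600/2850)²·(1 − 56/1600)·4.52²/56 = 0.11096
  stratum Site II: (1250/2850)²·(1 − 309/1250)·8.03²/309 = 0.0302192
V_st = 0.141179
V_srs = (1 − 365/2850)·47.29/365 = 0.112969
deff = V_st / V_srs = 0.141179/0.112969 = 1.2497

deff ≈ 1.250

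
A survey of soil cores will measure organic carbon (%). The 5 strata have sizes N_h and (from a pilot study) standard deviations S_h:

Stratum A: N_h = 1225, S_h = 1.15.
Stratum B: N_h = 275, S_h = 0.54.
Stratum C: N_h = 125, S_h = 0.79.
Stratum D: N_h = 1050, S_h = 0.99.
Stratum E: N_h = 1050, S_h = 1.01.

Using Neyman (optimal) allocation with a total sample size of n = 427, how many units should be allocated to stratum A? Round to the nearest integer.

160

Neyman allocation: n_h = n · N_h S_h / Σ N_i S_i, with n = 427.
  stratum A: N_h·S_h = 1225·1.15 = 1408.75
  stratum B: N_h·S_h = 275·0.54 = 148.50
  stratum C: N_h·S_h = 125·0.79 = 98.75
  stratum D: N_h·S_h = 1050·0.99 = 1039.50
  stratum E: N_h·S_h = 1050·1.01 = 1060.50
Σ N_h S_h = 3756.00
n for stratum A = 427·1408.75/3756.00 = 160.153 → 160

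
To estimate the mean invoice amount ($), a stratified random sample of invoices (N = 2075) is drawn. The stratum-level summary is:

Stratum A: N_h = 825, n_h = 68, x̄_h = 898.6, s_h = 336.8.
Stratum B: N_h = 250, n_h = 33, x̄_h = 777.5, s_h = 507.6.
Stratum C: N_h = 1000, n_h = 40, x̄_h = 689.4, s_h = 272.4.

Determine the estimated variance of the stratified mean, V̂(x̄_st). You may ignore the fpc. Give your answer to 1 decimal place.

V̂(x̄_st) = Σ W_h² s_h²/n_h, with W_h = N_h/N and N = 2075:
  stratum A: (825/2075)²·336.8²/68 = 263.698
  stratum B: (250/2075)²·507.6²/33 = 113.337
  stratum C: (1000/2075)²·272.4²/40 = 430.842
V̂(x̄_st) = 807.877

V̂(x̄_st) ≈ 807.9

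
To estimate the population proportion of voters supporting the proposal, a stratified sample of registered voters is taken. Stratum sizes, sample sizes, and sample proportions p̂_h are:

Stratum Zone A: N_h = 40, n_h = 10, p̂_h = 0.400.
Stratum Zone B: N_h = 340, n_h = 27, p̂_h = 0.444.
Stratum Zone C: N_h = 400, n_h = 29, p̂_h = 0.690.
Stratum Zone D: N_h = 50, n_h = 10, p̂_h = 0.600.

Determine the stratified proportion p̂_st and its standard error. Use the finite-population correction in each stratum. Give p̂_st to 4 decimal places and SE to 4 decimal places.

N = 830; stratum weights W_h = N_h/N.
p̂_st = Σ W_h p̂_h = (40·0.400 + 340·0.444 + 400·0.690 + 50·0.600)/830 = 0.56983
V̂(p̂_st) = Σ W_h² (1 − n_h/N_h) p̂_h(1−p̂_h)/(n_h−1):
  stratum Zone A: (40/830)²·(1 − 10/40)·0.400·0.600/9 = 4.64509e-05
  stratum Zone B: (340/830)²·(1 − 27/340)·0.444·0.556/26 = 0.00146673
  stratum Zone C: (400/830)²·(1 − 29/400)·0.690·0.310/28 = 0.00164562
  stratum Zone D: (50/830)²·(1 − 10/50)·0.600·0.400/9 = 7.74181e-05
V̂(p̂_st) = 0.00323623; SE = √V̂ = 0.0568878

p̂_st ≈ 0.5698, SE ≈ 0.0569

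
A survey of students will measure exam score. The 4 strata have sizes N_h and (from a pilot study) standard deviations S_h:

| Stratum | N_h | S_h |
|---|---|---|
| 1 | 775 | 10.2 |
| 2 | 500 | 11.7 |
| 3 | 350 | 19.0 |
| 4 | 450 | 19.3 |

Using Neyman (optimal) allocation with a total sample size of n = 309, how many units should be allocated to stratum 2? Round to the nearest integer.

Neyman allocation: n_h = n · N_h S_h / Σ N_i S_i, with n = 309.
  stratum 1: N_h·S_h = 775·10.2 = 7905.00
  stratum 2: N_h·S_h = 500·11.7 = 5850.00
  stratum 3: N_h·S_h = 350·19.0 = 6650.00
  stratum 4: N_h·S_h = 450·19.3 = 8685.00
Σ N_h S_h = 29090.00
n for stratum 2 = 309·5850.00/29090.00 = 62.140 → 62

62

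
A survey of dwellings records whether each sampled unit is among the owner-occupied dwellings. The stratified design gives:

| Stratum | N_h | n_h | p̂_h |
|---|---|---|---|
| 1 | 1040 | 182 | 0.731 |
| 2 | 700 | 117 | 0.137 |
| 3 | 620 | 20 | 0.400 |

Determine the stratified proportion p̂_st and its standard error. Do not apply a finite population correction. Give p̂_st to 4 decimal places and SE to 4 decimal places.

N = 2360; stratum weights W_h = N_h/N.
p̂_st = Σ W_h p̂_h = (1040·0.731 + 700·0.137 + 620·0.400)/2360 = 0.46786
V̂(p̂_st) = Σ W_h² p̂_h(1−p̂_h)/(n_h−1):
  stratum 1: (1040/2360)²·0.731·0.269/181 = 0.000210976
  stratum 2: (700/2360)²·0.137·0.863/116 = 8.96696e-05
  stratum 3: (620/2360)²·0.400·0.600/19 = 0.0008718
V̂(p̂_st) = 0.00117245; SE = √V̂ = 0.034241

p̂_st ≈ 0.4679, SE ≈ 0.0342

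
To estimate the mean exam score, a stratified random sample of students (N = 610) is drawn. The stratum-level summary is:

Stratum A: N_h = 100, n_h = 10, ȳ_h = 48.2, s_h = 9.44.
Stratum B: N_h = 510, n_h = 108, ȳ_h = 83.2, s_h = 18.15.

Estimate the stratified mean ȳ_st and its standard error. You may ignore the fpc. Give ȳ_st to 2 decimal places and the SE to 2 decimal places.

ȳ_st = Σ W_h ȳ_h = (100·48.2 + 510·83.2)/610 = 77.46230
V̂(ȳ_st) = Σ W_h² s_h²/n_h, with W_h = N_h/N and N = 610:
  stratum A: (100/610)²·9.44²/10 = 0.239488
  stratum B: (510/610)²·18.15²/108 = 2.13211
V̂(ȳ_st) = 2.3716
SE(ȳ_st) = √2.3716 = 1.54

ȳ_st ≈ 77.46, SE ≈ 1.54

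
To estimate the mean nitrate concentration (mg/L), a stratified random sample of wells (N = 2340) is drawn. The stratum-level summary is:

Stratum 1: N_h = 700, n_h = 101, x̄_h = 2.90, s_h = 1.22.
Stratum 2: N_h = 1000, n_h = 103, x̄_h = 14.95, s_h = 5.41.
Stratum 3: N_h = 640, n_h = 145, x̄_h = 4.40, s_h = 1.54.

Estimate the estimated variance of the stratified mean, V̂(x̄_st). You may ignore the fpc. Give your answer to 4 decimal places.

V̂(x̄_st) = Σ W_h² s_h²/n_h, with W_h = N_h/N and N = 2340:
  stratum 1: (700/2340)²·1.22²/101 = 0.00131875
  stratum 2: (1000/2340)²·5.41²/103 = 0.051895
  stratum 3: (640/2340)²·1.54²/145 = 0.00122349
V̂(x̄_st) = 0.0544373

V̂(x̄_st) ≈ 0.0544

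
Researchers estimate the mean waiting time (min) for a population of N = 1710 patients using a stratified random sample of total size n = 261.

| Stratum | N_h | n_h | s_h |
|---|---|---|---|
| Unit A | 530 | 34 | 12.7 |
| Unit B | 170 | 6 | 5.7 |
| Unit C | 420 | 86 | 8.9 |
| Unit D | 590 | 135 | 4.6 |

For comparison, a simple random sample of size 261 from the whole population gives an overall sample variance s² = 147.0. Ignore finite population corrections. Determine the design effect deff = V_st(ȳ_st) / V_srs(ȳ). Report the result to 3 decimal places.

V̂(ȳ_st) = Σ W_h² s_h²/n_h, with W_h = N_h/N and N = 1710:
  stratum Unit A: (530/1710)²·12.7²/34 = 0.455709
  stratum Unit B: (170/1710)²·5.7²/6 = 0.0535185
  stratum Unit C: (420/1710)²·8.9²/86 = 0.0555633
  stratum Unit D: (590/1710)²·4.6²/135 = 0.0186592
V_st = 0.58345
V_srs = s²/n = 147.0/261 = 0.563218
deff = V_st / V_srs = 0.58345/0.563218 = 1.0359

deff ≈ 1.036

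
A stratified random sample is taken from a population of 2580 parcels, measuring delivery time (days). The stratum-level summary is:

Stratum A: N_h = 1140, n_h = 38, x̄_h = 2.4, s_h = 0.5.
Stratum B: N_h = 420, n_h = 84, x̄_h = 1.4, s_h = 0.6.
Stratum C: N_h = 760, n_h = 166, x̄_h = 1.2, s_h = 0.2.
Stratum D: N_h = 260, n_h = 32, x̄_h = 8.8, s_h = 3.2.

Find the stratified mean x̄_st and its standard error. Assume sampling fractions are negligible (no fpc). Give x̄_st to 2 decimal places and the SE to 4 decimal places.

x̄_st = Σ W_h x̄_h = (1140·2.4 + 420·1.4 + 760·1.2 + 260·8.8)/2580 = 2.52868
V̂(x̄_st) = Σ W_h² s_h²/n_h, with W_h = N_h/N and N = 2580:
  stratum A: (1140/2580)²·0.5²/38 = 0.00128448
  stratum B: (420/2580)²·0.6²/84 = 0.000113575
  stratum C: (760/2580)²·0.2²/166 = 2.09093e-05
  stratum D: (260/2580)²·3.2²/32 = 0.0032498
V̂(x̄_st) = 0.00466877
SE(x̄_st) = √0.00466877 = 0.0683284

x̄_st ≈ 2.53, SE ≈ 0.0683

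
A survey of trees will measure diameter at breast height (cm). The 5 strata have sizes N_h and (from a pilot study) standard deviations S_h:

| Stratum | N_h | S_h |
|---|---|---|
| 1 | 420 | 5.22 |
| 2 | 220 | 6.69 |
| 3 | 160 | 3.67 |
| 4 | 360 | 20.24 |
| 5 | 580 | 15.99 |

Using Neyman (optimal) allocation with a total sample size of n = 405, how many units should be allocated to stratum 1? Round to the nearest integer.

Neyman allocation: n_h = n · N_h S_h / Σ N_i S_i, with n = 405.
  stratum 1: N_h·S_h = 420·5.22 = 2192.40
  stratum 2: N_h·S_h = 220·6.69 = 1471.80
  stratum 3: N_h·S_h = 160·3.67 = 587.20
  stratum 4: N_h·S_h = 360·20.24 = 7286.40
  stratum 5: N_h·S_h = 580·15.99 = 9274.20
Σ N_h S_h = 20812.00
n for stratum 1 = 405·2192.40/20812.00 = 42.664 → 43

43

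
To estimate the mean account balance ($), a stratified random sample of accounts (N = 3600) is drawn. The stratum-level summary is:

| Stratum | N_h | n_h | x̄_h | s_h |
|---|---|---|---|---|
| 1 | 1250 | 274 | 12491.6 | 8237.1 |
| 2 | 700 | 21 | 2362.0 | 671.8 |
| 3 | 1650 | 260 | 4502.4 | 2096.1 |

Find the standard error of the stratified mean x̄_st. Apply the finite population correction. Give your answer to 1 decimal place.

V̂(x̄_st) = Σ W_h² (1 − n_h/N_h) s_h²/n_h, with W_h = N_h/N and N = 3600:
  stratum 1: (1250/3600)²·(1 − 274/1250)·8237.1²/274 = 23310.6
  stratum 2: (700/3600)²·(1 − 21/700)·671.8²/21 = 788.177
  stratum 3: (1650/3600)²·(1 − 260/1650)·2096.1²/260 = 2990.5
V̂(x̄_st) = 27089.3
SE(x̄_st) = √27089.3 = 164.588

SE(x̄_st) ≈ 164.6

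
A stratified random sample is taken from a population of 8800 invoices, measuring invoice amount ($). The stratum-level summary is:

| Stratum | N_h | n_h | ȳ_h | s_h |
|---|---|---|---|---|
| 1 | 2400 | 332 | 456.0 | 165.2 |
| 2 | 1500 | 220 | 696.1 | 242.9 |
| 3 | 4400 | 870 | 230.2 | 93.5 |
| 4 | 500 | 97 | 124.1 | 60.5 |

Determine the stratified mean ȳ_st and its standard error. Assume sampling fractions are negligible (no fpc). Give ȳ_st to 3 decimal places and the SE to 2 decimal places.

ȳ_st ≈ 365.168, SE ≈ 4.07

ȳ_st = Σ W_h ȳ_h = (2400·456.0 + 1500·696.1 + 4400·230.2 + 500·124.1)/8800 = 365.16818
V̂(ȳ_st) = Σ W_h² s_h²/n_h, with W_h = N_h/N and N = 8800:
  stratum 1: (2400/8800)²·165.2²/332 = 6.11419
  stratum 2: (1500/8800)²·242.9²/220 = 7.79201
  stratum 3: (4400/8800)²·93.5²/870 = 2.51214
  stratum 4: (500/8800)²·60.5²/97 = 0.121819
V̂(ȳ_st) = 16.5402
SE(ȳ_st) = √16.5402 = 4.06696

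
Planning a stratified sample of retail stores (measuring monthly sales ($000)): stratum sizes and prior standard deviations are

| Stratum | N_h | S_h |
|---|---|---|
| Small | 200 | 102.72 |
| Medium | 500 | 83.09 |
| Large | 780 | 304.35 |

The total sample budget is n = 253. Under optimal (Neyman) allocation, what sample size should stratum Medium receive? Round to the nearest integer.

Neyman allocation: n_h = n · N_h S_h / Σ N_i S_i, with n = 253.
  stratum Small: N_h·S_h = 200·102.72 = 20544.00
  stratum Medium: N_h·S_h = 500·83.09 = 41545.00
  stratum Large: N_h·S_h = 780·304.35 = 237393.00
Σ N_h S_h = 299482.00
n for stratum Medium = 253·41545.00/299482.00 = 35.097 → 35

35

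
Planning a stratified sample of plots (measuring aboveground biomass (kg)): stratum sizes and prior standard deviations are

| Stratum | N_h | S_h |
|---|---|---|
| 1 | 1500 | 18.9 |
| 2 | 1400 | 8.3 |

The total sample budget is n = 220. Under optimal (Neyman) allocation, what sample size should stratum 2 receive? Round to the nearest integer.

64

Neyman allocation: n_h = n · N_h S_h / Σ N_i S_i, with n = 220.
  stratum 1: N_h·S_h = 1500·18.9 = 28350.00
  stratum 2: N_h·S_h = 1400·8.3 = 11620.00
Σ N_h S_h = 39970.00
n for stratum 2 = 220·11620.00/39970.00 = 63.958 → 64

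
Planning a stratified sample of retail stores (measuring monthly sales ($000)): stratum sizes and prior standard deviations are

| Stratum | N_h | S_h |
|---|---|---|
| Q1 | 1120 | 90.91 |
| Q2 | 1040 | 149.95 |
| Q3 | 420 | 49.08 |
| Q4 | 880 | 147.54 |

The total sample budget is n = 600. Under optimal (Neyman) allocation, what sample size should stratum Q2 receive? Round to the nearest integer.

Neyman allocation: n_h = n · N_h S_h / Σ N_i S_i, with n = 600.
  stratum Q1: N_h·S_h = 1120·90.91 = 101819.20
  stratum Q2: N_h·S_h = 1040·149.95 = 155948.00
  stratum Q3: N_h·S_h = 420·49.08 = 20613.60
  stratum Q4: N_h·S_h = 880·147.54 = 129835.20
Σ N_h S_h = 408216.00
n for stratum Q2 = 600·155948.00/408216.00 = 229.214 → 229

229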